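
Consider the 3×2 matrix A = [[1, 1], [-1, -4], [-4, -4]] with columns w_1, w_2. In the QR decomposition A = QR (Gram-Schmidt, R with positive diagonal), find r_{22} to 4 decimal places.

r_{22} = 2.9155

q_1 = w_1/‖w_1‖ = (1, -1, -4)/4.2426 = (0.2357, -0.2357, -0.9428).
r_{12} = q_1·w_2 = 4.9497.
u_2 = w_2 − 4.9497·q_1 = (-0.1667, -2.8333, 0.6667).
r_{22} = ‖u_2‖ = 2.9155.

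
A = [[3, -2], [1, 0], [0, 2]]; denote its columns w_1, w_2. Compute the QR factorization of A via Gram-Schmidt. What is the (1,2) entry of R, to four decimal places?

r_{12} = -1.8974

w_1 = (3, 1, 0); ‖w_1‖ = 3.1623, so e_1 = (0.9487, 0.3162, 0.0000).
r_{12} = e_1·w_2 = -1.8974.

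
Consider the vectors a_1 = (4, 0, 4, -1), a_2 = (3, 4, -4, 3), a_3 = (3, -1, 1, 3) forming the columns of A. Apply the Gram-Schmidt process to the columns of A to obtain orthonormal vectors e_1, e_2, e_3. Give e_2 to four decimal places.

e_2 = (0.5525, 0.5743, -0.4525, 0.4003)

a_1 = (4, 0, 4, -1); ‖a_1‖ = 5.7446, so e_1 = (0.6963, 0.0000, 0.6963, -0.1741).
e_1·a_2 = 0.6963·3 + 0.0000·4 + 0.6963·(-4) + (-0.1741)·3 = -1.2185.
u_2 = a_2 + 1.2185·e_1 = (3.8485, 4.0000, -3.1515, 2.7879).
‖u_2‖ = 6.9653, so e_2 = (0.5525, 0.5743, -0.4525, 0.4003).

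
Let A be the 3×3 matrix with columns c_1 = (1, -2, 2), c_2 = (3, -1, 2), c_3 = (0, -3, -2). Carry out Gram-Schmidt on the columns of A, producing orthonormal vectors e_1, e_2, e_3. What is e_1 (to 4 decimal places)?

c_1 = (1, -2, 2); ‖c_1‖ = 3.0000, so e_1 = (0.3333, -0.6667, 0.6667).

e_1 = (0.3333, -0.6667, 0.6667)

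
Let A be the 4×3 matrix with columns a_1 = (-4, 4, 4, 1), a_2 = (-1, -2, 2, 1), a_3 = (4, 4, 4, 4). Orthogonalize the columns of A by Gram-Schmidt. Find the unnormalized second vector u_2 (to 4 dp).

a_1 = (-4, 4, 4, 1); ‖a_1‖ = 7.0000, so e_1 = (-0.5714, 0.5714, 0.5714, 0.1429).
e_1·a_2 = (-0.5714)·(-1) + 0.5714·(-2) + 0.5714·2 + 0.1429·1 = 0.7143.
u_2 = a_2 − 0.7143·e_1 = (-0.5918, -2.4082, 1.5918, 0.8980).

u_2 = (-0.5918, -2.4082, 1.5918, 0.8980)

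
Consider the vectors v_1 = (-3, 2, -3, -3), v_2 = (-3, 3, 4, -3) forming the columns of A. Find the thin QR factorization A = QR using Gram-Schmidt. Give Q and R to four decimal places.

Q = [[-0.5388, -0.2969], [0.3592, 0.3594], [-0.5388, 0.8334], [-0.5388, -0.2969]], R = [[5.5678, 2.1553], [0.0000, 6.1931]]

v_1 = (-3, 2, -3, -3); ‖v_1‖ = 5.5678, so e_1 = (-0.5388, 0.3592, -0.5388, -0.5388).
e_1·v_2 = (-0.5388)·(-3) + 0.3592·3 + (-0.5388)·4 + (-0.5388)·(-3) = 2.1553.
u_2 = v_2 − 2.1553·e_1 = (-1.8387, 2.2258, 5.1613, -1.8387).
‖u_2‖ = 6.1931, so e_2 = (-0.2969, 0.3594, 0.8334, -0.2969).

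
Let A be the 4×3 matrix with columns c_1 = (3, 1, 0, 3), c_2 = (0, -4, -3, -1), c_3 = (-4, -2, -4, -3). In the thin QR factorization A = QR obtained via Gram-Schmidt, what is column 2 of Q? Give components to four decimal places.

c_1 = (3, 1, 0, 3); ‖c_1‖ = 4.3589, so e_1 = (0.6882, 0.2294, 0.0000, 0.6882).
e_1·c_2 = 0.6882·0 + 0.2294·(-4) + 0.0000·(-3) + 0.6882·(-1) = -1.6059.
u_2 = c_2 + 1.6059·e_1 = (1.1053, -3.6316, -3.0000, 0.1053).
‖u_2‖ = 4.8395, so e_2 = (0.2284, -0.7504, -0.6199, 0.0218).

e_2 = (0.2284, -0.7504, -0.6199, 0.0218)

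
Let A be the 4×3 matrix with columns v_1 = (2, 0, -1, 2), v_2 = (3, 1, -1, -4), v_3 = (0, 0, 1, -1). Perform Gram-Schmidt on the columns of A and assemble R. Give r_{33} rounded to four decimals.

r_{33} = 0.8576

v_1 = (2, 0, -1, 2); ‖v_1‖ = 3.0000, so e_1 = (0.6667, 0.0000, -0.3333, 0.6667).
e_1·v_2 = 0.6667·3 + 0.0000·1 + (-0.3333)·(-1) + 0.6667·(-4) = -0.3333.
u_2 = v_2 + 0.3333·e_1 = (3.2222, 1.0000, -1.1111, -3.7778).
‖u_2‖ = 5.1854, so e_2 = (0.6214, 0.1928, -0.2143, -0.7285).
e_1·v_3 = 0.6667·0 + 0.0000·0 + (-0.3333)·1 + 0.6667·(-1) = -1.0000; e_2·v_3 = 0.6214·0 + 0.1928·0 + (-0.2143)·1 + (-0.7285)·(-1) = 0.5143.
u_3 = v_3 + 1.0000·e_1 − 0.5143·e_2 = (0.3471, -0.0992, 0.7769, 0.0413).
r_{33} = ‖u_3‖ = 0.8576.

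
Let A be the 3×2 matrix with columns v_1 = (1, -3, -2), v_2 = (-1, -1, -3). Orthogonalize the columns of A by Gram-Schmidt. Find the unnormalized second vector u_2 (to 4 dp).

u_2 = (-1.5714, 0.7143, -1.8571)

v_1 = (1, -3, -2); ‖v_1‖ = 3.7417, so e_1 = (0.2673, -0.8018, -0.5345).
e_1·v_2 = 0.2673·(-1) + (-0.8018)·(-1) + (-0.5345)·(-3) = 2.1381.
u_2 = v_2 − 2.1381·e_1 = (-1.5714, 0.7143, -1.8571).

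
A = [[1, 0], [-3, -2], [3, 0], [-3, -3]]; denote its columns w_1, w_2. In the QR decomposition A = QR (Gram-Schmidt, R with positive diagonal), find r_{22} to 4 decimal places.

e_1 = w_1/‖w_1‖ = (1, -3, 3, -3)/5.2915 = (0.1890, -0.5669, 0.5669, -0.5669).
r_{12} = e_1·w_2 = 2.8347.
u_2 = w_2 − 2.8347·e_1 = (-0.5357, -0.3929, -1.6071, -1.3929).
r_{22} = ‖u_2‖ = 2.2281.

r_{22} = 2.2281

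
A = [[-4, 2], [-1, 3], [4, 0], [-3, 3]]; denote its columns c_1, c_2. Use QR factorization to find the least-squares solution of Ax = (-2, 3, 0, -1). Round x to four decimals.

c_1 = (-4, -1, 4, -3); ‖c_1‖ = 6.4807, so q_1 = (-0.6172, -0.1543, 0.6172, -0.4629).
q_1·c_2 = (-0.6172)·2 + (-0.1543)·3 + 0.6172·0 + (-0.4629)·3 = -3.0861.
u_2 = c_2 + 3.0861·q_1 = (0.0952, 2.5238, 1.9048, 1.5714).
‖u_2‖ = 3.5322, so q_2 = (0.0270, 0.7145, 0.5393, 0.4449).
Qᵀb = (1.2344, 1.6447).
Back-substitute: x_2 = 1.6447/3.5322 = 0.4656.
x_1 = (1.2344 + 3.0861·0.4656)/6.4807 = 0.4122.

x = (0.4122, 0.4656)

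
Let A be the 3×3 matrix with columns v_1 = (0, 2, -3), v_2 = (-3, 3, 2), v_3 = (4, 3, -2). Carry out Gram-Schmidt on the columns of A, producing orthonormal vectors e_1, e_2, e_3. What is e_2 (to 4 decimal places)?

v_1 = (0, 2, -3); ‖v_1‖ = 3.6056, so e_1 = (0.0000, 0.5547, -0.8321).
e_1·v_2 = 0.0000·(-3) + 0.5547·3 + (-0.8321)·2 = 0.0000.
u_2 = v_2 + 0.0000·e_1 = (-3.0000, 3.0000, 2.0000).
‖u_2‖ = 4.6904, so e_2 = (-0.6396, 0.6396, 0.4264).

e_2 = (-0.6396, 0.6396, 0.4264)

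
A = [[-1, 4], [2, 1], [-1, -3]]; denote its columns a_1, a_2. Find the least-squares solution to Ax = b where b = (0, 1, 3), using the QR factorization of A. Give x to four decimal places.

q_1 = a_1/‖a_1‖ = (-1, 2, -1)/2.4495 = (-0.4082, 0.8165, -0.4082).
r_{12} = q_1·a_2 = 0.4082.
u_2 = a_2 − 0.4082·q_1 = (4.1667, 0.6667, -2.8333).
‖u_2‖ = 5.0827, so q_2 = (0.8198, 0.1312, -0.5575).
Qᵀb = (-0.4082, -1.5412).
Back-substitute: x_2 = -1.5412/5.0827 = -0.3032.
x_1 = (-0.4082 − 0.4082·(-0.3032))/2.4495 = -0.1161.

x = (-0.1161, -0.3032)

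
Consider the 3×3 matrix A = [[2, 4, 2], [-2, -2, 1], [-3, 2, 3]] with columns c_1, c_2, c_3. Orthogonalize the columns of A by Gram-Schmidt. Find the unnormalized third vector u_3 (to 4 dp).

u_3 = (0.6452, 1.0323, -0.2581)

c_1 = (2, -2, -3); ‖c_1‖ = 4.1231, so e_1 = (0.4851, -0.4851, -0.7276).
e_1·c_2 = 0.4851·4 + (-0.4851)·(-2) + (-0.7276)·2 = 1.4552.
u_2 = c_2 − 1.4552·e_1 = (3.2941, -1.2941, 3.0588).
‖u_2‖ = 4.6779, so e_2 = (0.7042, -0.2766, 0.6539).
e_1·c_3 = 0.4851·2 + (-0.4851)·1 + (-0.7276)·3 = -1.6977; e_2·c_3 = 0.7042·2 + (-0.2766)·1 + 0.6539·3 = 3.0934.
u_3 = c_3 + 1.6977·e_1 − 3.0934·e_2 = (0.6452, 1.0323, -0.2581).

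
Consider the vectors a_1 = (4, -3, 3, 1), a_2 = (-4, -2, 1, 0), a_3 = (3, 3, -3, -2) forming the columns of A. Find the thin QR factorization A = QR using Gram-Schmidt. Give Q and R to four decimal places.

a_1 = (4, -3, 3, 1); ‖a_1‖ = 5.9161, so e_1 = (0.6761, -0.5071, 0.5071, 0.1690).
e_1·a_2 = 0.6761·(-4) + (-0.5071)·(-2) + 0.5071·1 + 0.1690·0 = -1.1832.
u_2 = a_2 + 1.1832·e_1 = (-3.2000, -2.6000, 1.6000, 0.2000).
‖u_2‖ = 4.4272, so e_2 = (-0.7228, -0.5873, 0.3614, 0.0452).
e_1·a_3 = 0.6761·3 + (-0.5071)·3 + 0.5071·(-3) + 0.1690·(-2) = -1.3522; e_2·a_3 = (-0.7228)·3 + (-0.5873)·3 + 0.3614·(-3) + 0.0452·(-2) = -5.1048.
u_3 = a_3 + 1.3522·e_1 + 5.1048·e_2 = (0.2245, -0.6837, -0.4694, -1.5408).
‖u_3‖ = 1.7642, so e_3 = (0.1273, -0.3875, -0.2661, -0.8734).

Q = [[0.6761, -0.7228, 0.1273], [-0.5071, -0.5873, -0.3875], [0.5071, 0.3614, -0.2661], [0.1690, 0.0452, -0.8734]], R = [[5.9161, -1.1832, -1.3522], [0.0000, 4.4272, -5.1048], [0.0000, 0.0000, 1.7642]]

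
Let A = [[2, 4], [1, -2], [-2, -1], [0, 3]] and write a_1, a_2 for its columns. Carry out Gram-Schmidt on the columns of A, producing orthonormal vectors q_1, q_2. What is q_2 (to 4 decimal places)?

q_1 = a_1/‖a_1‖ = (2, 1, -2, 0)/3.0000 = (0.6667, 0.3333, -0.6667, 0.0000).
r_{12} = q_1·a_2 = 2.6667.
u_2 = a_2 − 2.6667·q_1 = (2.2222, -2.8889, 0.7778, 3.0000).
‖u_2‖ = 4.7842, so q_2 = (0.4645, -0.6038, 0.1626, 0.6271).

q_2 = (0.4645, -0.6038, 0.1626, 0.6271)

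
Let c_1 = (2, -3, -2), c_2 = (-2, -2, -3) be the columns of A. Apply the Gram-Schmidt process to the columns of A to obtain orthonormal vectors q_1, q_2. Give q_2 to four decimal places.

q_1 = c_1/‖c_1‖ = (2, -3, -2)/4.1231 = (0.4851, -0.7276, -0.4851).
r_{12} = q_1·c_2 = 1.9403.
u_2 = c_2 − 1.9403·q_1 = (-2.9412, -0.5882, -2.0588).
‖u_2‖ = 3.6380, so q_2 = (-0.8085, -0.1617, -0.5659).

q_2 = (-0.8085, -0.1617, -0.5659)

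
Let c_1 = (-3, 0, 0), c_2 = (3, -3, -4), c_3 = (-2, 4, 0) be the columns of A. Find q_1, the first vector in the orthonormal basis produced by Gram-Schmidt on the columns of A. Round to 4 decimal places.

c_1 = (-3, 0, 0); ‖c_1‖ = 3.0000, so q_1 = (-1.0000, 0.0000, 0.0000).

q_1 = (-1.0000, 0.0000, 0.0000)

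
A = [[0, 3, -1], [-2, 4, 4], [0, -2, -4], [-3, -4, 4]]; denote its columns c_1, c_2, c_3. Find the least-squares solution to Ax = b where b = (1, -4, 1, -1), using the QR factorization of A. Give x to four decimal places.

x = (0.4838, -0.2556, -0.2867)

c_1 = (0, -2, 0, -3); ‖c_1‖ = 3.6056, so q_1 = (0.0000, -0.5547, 0.0000, -0.8321).
q_1·c_2 = 0.0000·3 + (-0.5547)·4 + 0.0000·(-2) + (-0.8321)·(-4) = 1.1094.
u_2 = c_2 − 1.1094·q_1 = (3.0000, 4.6154, -2.0000, -3.0769).
‖u_2‖ = 6.6158, so q_2 = (0.4535, 0.6976, -0.3023, -0.4651).
q_1·c_3 = 0.0000·(-1) + (-0.5547)·4 + 0.0000·(-4) + (-0.8321)·4 = -5.5470; q_2·c_3 = 0.4535·(-1) + 0.6976·4 + (-0.3023)·(-4) + (-0.4651)·4 = 1.6859.
u_3 = c_3 + 5.5470·q_1 − 1.6859·q_2 = (-1.7645, -0.2531, -3.4903, 0.1687).
‖u_3‖ = 3.9228, so q_3 = (-0.4498, -0.0645, -0.8898, 0.0430).
Qᵀb = (3.0509, -2.1743, -1.1245).
Back-substitute: x_3 = -1.1245/3.9228 = -0.2867.
x_2 = (-2.1743 − 1.6859·(-0.2867))/6.6158 = -0.2556.
x_1 = (3.0509 − 1.1094·(-0.2556) + 5.5470·(-0.2867))/3.6056 = 0.4838.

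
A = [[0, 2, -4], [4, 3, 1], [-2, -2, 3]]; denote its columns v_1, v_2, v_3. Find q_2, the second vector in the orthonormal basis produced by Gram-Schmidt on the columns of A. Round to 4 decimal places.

v_1 = (0, 4, -2); ‖v_1‖ = 4.4721, so q_1 = (0.0000, 0.8944, -0.4472).
q_1·v_2 = 0.0000·2 + 0.8944·3 + (-0.4472)·(-2) = 3.5777.
u_2 = v_2 − 3.5777·q_1 = (2.0000, -0.2000, -0.4000).
‖u_2‖ = 2.0494, so q_2 = (0.9759, -0.0976, -0.1952).

q_2 = (0.9759, -0.0976, -0.1952)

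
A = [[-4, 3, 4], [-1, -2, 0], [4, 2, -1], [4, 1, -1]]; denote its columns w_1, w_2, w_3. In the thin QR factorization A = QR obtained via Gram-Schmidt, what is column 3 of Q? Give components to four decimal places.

q_3 = (0.3367, 0.7257, -0.0770, 0.5951)

w_1 = (-4, -1, 4, 4); ‖w_1‖ = 7.0000, so q_1 = (-0.5714, -0.1429, 0.5714, 0.5714).
q_1·w_2 = (-0.5714)·3 + (-0.1429)·(-2) + 0.5714·2 + 0.5714·1 = 0.2857.
u_2 = w_2 − 0.2857·q_1 = (3.1633, -1.9592, 1.8367, 0.8367).
‖u_2‖ = 4.2330, so q_2 = (0.7473, -0.4628, 0.4339, 0.1977).
q_1·w_3 = (-0.5714)·4 + (-0.1429)·0 + 0.5714·(-1) + 0.5714·(-1) = -3.4286; q_2·w_3 = 0.7473·4 + (-0.4628)·0 + 0.4339·(-1) + 0.1977·(-1) = 2.3576.
u_3 = w_3 + 3.4286·q_1 − 2.3576·q_2 = (0.2790, 0.6014, -0.0638, 0.4932).
‖u_3‖ = 0.8287, so q_3 = (0.3367, 0.7257, -0.0770, 0.5951).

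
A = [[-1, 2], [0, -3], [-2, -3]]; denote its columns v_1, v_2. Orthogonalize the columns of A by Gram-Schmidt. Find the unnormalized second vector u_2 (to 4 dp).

u_2 = (2.8000, -3.0000, -1.4000)

v_1 = (-1, 0, -2); ‖v_1‖ = 2.2361, so q_1 = (-0.4472, 0.0000, -0.8944).
q_1·v_2 = (-0.4472)·2 + 0.0000·(-3) + (-0.8944)·(-3) = 1.7889.
u_2 = v_2 − 1.7889·q_1 = (2.8000, -3.0000, -1.4000).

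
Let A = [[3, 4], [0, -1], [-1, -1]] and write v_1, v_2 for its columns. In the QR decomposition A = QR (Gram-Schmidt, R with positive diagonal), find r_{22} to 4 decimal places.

r_{22} = 1.0488

v_1 = (3, 0, -1); ‖v_1‖ = 3.1623, so e_1 = (0.9487, 0.0000, -0.3162).
e_1·v_2 = 0.9487·4 + 0.0000·(-1) + (-0.3162)·(-1) = 4.1110.
u_2 = v_2 − 4.1110·e_1 = (0.1000, -1.0000, 0.3000).
r_{22} = ‖u_2‖ = 1.0488.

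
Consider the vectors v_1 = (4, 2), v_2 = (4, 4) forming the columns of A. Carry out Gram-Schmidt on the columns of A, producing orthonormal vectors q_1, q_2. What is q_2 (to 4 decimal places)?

q_2 = (-0.4472, 0.8944)

q_1 = v_1/‖v_1‖ = (4, 2)/4.4721 = (0.8944, 0.4472).
r_{12} = q_1·v_2 = 5.3666.
u_2 = v_2 − 5.3666·q_1 = (-0.8000, 1.6000).
‖u_2‖ = 1.7889, so q_2 = (-0.4472, 0.8944).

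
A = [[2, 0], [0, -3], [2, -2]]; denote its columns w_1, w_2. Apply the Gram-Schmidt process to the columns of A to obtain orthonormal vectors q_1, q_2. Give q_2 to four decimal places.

w_1 = (2, 0, 2); ‖w_1‖ = 2.8284, so q_1 = (0.7071, 0.0000, 0.7071).
q_1·w_2 = 0.7071·0 + 0.0000·(-3) + 0.7071·(-2) = -1.4142.
u_2 = w_2 + 1.4142·q_1 = (1.0000, -3.0000, -1.0000).
‖u_2‖ = 3.3166, so q_2 = (0.3015, -0.9045, -0.3015).

q_2 = (0.3015, -0.9045, -0.3015)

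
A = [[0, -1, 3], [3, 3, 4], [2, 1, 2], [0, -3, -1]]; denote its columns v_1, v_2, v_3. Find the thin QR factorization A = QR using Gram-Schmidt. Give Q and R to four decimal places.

Q = [[0.0000, -0.3058, 0.9488], [0.8321, 0.1411, 0.0897], [0.5547, -0.2117, -0.1346], [0.0000, -0.9175, -0.2714]], R = [[3.6056, 3.0509, 4.4376], [0.0000, 3.2699, 0.1411], [0.0000, 0.0000, 3.2075]]

q_1 = v_1/‖v_1‖ = (0, 3, 2, 0)/3.6056 = (0.0000, 0.8321, 0.5547, 0.0000).
r_{12} = q_1·v_2 = 3.0509.
u_2 = v_2 − 3.0509·q_1 = (-1.0000, 0.4615, -0.6923, -3.0000).
‖u_2‖ = 3.2699, so q_2 = (-0.3058, 0.1411, -0.2117, -0.9175).
r_{13} = q_1·v_3 = 4.4376; r_{23} = q_2·v_3 = 0.1411.
u_3 = v_3 − 4.4376·q_1 − 0.1411·q_2 = (3.0432, 0.2878, -0.4317, -0.8705).
‖u_3‖ = 3.2075, so q_3 = (0.9488, 0.0897, -0.1346, -0.2714).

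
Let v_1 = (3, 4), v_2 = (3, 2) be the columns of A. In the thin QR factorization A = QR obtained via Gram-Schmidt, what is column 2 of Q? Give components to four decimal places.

v_1 = (3, 4); ‖v_1‖ = 5.0000, so e_1 = (0.6000, 0.8000).
e_1·v_2 = 0.6000·3 + 0.8000·2 = 3.4000.
u_2 = v_2 − 3.4000·e_1 = (0.9600, -0.7200).
‖u_2‖ = 1.2000, so e_2 = (0.8000, -0.6000).

e_2 = (0.8000, -0.6000)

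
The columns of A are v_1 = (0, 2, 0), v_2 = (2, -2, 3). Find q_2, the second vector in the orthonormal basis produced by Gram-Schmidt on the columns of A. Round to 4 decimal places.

q_1 = v_1/‖v_1‖ = (0, 2, 0)/2.0000 = (0.0000, 1.0000, 0.0000).
r_{12} = q_1·v_2 = -2.0000.
u_2 = v_2 + 2.0000·q_1 = (2.0000, 0.0000, 3.0000).
‖u_2‖ = 3.6056, so q_2 = (0.5547, 0.0000, 0.8321).

q_2 = (0.5547, 0.0000, 0.8321)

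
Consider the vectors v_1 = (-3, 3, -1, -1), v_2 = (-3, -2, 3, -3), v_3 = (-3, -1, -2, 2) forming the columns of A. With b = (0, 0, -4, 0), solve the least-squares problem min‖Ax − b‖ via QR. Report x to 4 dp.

x = (0.1461, -0.3892, 0.3741)

v_1 = (-3, 3, -1, -1); ‖v_1‖ = 4.4721, so q_1 = (-0.6708, 0.6708, -0.2236, -0.2236).
q_1·v_2 = (-0.6708)·(-3) + 0.6708·(-2) + (-0.2236)·3 + (-0.2236)·(-3) = 0.6708.
u_2 = v_2 − 0.6708·q_1 = (-2.5500, -2.4500, 3.1500, -2.8500).
‖u_2‖ = 5.5272, so q_2 = (-0.4614, -0.4433, 0.5699, -0.5156).
q_1·v_3 = (-0.6708)·(-3) + 0.6708·(-1) + (-0.2236)·(-2) + (-0.2236)·2 = 1.3416; q_2·v_3 = (-0.4614)·(-3) + (-0.4433)·(-1) + 0.5699·(-2) + (-0.5156)·2 = -0.3438.
u_3 = v_3 − 1.3416·q_1 + 0.3438·q_2 = (-2.2586, -2.0524, -1.5041, 2.1227).
‖u_3‖ = 4.0102, so q_3 = (-0.5632, -0.5118, -0.3751, 0.5293).
Qᵀb = (0.8944, -2.2796, 1.5003).
Back-substitute: x_3 = 1.5003/4.0102 = 0.3741.
x_2 = (-2.2796 + 0.3438·0.3741)/5.5272 = -0.3892.
x_1 = (0.8944 − 0.6708·(-0.3892) − 1.3416·0.3741)/4.4721 = 0.1461.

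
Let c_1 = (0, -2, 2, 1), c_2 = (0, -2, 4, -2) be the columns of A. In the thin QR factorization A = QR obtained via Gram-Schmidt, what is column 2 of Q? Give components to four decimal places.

e_2 = (0.0000, 0.0619, 0.4952, -0.8666)

c_1 = (0, -2, 2, 1); ‖c_1‖ = 3.0000, so e_1 = (0.0000, -0.6667, 0.6667, 0.3333).
e_1·c_2 = 0.0000·0 + (-0.6667)·(-2) + 0.6667·4 + 0.3333·(-2) = 3.3333.
u_2 = c_2 − 3.3333·e_1 = (0.0000, 0.2222, 1.7778, -3.1111).
‖u_2‖ = 3.5901, so e_2 = (0.0000, 0.0619, 0.4952, -0.8666).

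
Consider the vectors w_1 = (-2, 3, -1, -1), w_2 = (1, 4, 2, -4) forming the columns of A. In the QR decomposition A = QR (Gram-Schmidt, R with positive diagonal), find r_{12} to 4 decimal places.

q_1 = w_1/‖w_1‖ = (-2, 3, -1, -1)/3.8730 = (-0.5164, 0.7746, -0.2582, -0.2582).
r_{12} = q_1·w_2 = 3.0984.

r_{12} = 3.0984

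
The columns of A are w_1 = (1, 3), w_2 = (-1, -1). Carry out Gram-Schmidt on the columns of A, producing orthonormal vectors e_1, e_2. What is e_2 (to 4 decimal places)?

w_1 = (1, 3); ‖w_1‖ = 3.1623, so e_1 = (0.3162, 0.9487).
e_1·w_2 = 0.3162·(-1) + 0.9487·(-1) = -1.2649.
u_2 = w_2 + 1.2649·e_1 = (-0.6000, 0.2000).
‖u_2‖ = 0.6325, so e_2 = (-0.9487, 0.3162).

e_2 = (-0.9487, 0.3162)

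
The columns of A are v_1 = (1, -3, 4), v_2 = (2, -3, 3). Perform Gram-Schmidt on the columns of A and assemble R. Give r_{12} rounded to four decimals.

r_{12} = 4.5107

v_1 = (1, -3, 4); ‖v_1‖ = 5.0990, so q_1 = (0.1961, -0.5883, 0.7845).
r_{12} = q_1·v_2 = 4.5107.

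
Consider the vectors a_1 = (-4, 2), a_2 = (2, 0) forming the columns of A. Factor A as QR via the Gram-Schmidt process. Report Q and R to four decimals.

Q = [[-0.8944, 0.4472], [0.4472, 0.8944]], R = [[4.4721, -1.7889], [0.0000, 0.8944]]

a_1 = (-4, 2); ‖a_1‖ = 4.4721, so q_1 = (-0.8944, 0.4472).
q_1·a_2 = (-0.8944)·2 + 0.4472·0 = -1.7889.
u_2 = a_2 + 1.7889·q_1 = (0.4000, 0.8000).
‖u_2‖ = 0.8944, so q_2 = (0.4472, 0.8944).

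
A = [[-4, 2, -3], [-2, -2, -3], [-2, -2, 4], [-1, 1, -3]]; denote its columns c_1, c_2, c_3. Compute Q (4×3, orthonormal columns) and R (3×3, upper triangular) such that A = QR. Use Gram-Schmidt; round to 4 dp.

Q = [[-0.8000, 0.5111, 0.1078], [-0.4000, -0.5778, -0.6912], [-0.4000, -0.5778, 0.6373], [-0.2000, 0.2667, -0.3233]], R = [[5.0000, -0.2000, 2.6000], [0.0000, 3.6000, -2.9111], [0.0000, 0.0000, 5.2693]]

c_1 = (-4, -2, -2, -1); ‖c_1‖ = 5.0000, so q_1 = (-0.8000, -0.4000, -0.4000, -0.2000).
q_1·c_2 = (-0.8000)·2 + (-0.4000)·(-2) + (-0.4000)·(-2) + (-0.2000)·1 = -0.2000.
u_2 = c_2 + 0.2000·q_1 = (1.8400, -2.0800, -2.0800, 0.9600).
‖u_2‖ = 3.6000, so q_2 = (0.5111, -0.5778, -0.5778, 0.2667).
q_1·c_3 = (-0.8000)·(-3) + (-0.4000)·(-3) + (-0.4000)·4 + (-0.2000)·(-3) = 2.6000; q_2·c_3 = 0.5111·(-3) + (-0.5778)·(-3) + (-0.5778)·4 + 0.2667·(-3) = -2.9111.
u_3 = c_3 − 2.6000·q_1 + 2.9111·q_2 = (0.5679, -3.6420, 3.3580, -1.7037).
‖u_3‖ = 5.2693, so q_3 = (0.1078, -0.6912, 0.6373, -0.3233).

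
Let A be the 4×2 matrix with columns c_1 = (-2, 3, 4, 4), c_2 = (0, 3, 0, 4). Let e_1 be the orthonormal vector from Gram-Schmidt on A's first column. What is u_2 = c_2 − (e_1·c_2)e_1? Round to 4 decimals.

u_2 = (1.1111, 1.3333, -2.2222, 1.7778)

e_1 = c_1/‖c_1‖ = (-2, 3, 4, 4)/6.7082 = (-0.2981, 0.4472, 0.5963, 0.5963).
r_{12} = e_1·c_2 = 3.7268.
u_2 = c_2 − 3.7268·e_1 = (1.1111, 1.3333, -2.2222, 1.7778).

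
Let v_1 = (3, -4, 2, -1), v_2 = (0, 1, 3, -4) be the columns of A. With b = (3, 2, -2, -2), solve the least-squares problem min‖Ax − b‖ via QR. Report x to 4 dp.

v_1 = (3, -4, 2, -1); ‖v_1‖ = 5.4772, so q_1 = (0.5477, -0.7303, 0.3651, -0.1826).
q_1·v_2 = 0.5477·0 + (-0.7303)·1 + 0.3651·3 + (-0.1826)·(-4) = 1.0954.
u_2 = v_2 − 1.0954·q_1 = (-0.6000, 1.8000, 2.6000, -3.8000).
‖u_2‖ = 4.9800, so q_2 = (-0.1205, 0.3614, 0.5221, -0.7631).
Qᵀb = (-0.1826, 0.8434).
Back-substitute: x_2 = 0.8434/4.9800 = 0.1694.
x_1 = (-0.1826 − 1.0954·0.1694)/5.4772 = -0.0672.

x = (-0.0672, 0.1694)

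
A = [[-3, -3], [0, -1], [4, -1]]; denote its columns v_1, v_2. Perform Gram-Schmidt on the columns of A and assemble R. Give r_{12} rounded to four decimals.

v_1 = (-3, 0, 4); ‖v_1‖ = 5.0000, so q_1 = (-0.6000, 0.0000, 0.8000).
r_{12} = q_1·v_2 = 1.0000.

r_{12} = 1.0000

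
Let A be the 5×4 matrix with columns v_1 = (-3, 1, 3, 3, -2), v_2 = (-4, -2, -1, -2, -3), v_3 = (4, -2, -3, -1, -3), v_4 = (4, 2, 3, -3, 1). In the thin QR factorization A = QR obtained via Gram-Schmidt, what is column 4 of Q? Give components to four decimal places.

q_4 = (0.2404, 0.2287, 0.6389, -0.6452, -0.2558)

v_1 = (-3, 1, 3, 3, -2); ‖v_1‖ = 5.6569, so q_1 = (-0.5303, 0.1768, 0.5303, 0.5303, -0.3536).
q_1·v_2 = (-0.5303)·(-4) + 0.1768·(-2) + 0.5303·(-1) + 0.5303·(-2) + (-0.3536)·(-3) = 1.2374.
u_2 = v_2 − 1.2374·q_1 = (-3.3438, -2.2188, -1.6562, -2.6562, -2.5625).
‖u_2‖ = 5.6981, so q_2 = (-0.5868, -0.3894, -0.2907, -0.4662, -0.4497).
q_1·v_3 = (-0.5303)·4 + 0.1768·(-2) + 0.5303·(-3) + 0.5303·(-1) + (-0.3536)·(-3) = -3.5355; q_2·v_3 = (-0.5868)·4 + (-0.3894)·(-2) + (-0.2907)·(-3) + (-0.4662)·(-1) + (-0.4497)·(-3) = 1.1188.
u_3 = v_3 + 3.5355·q_1 − 1.1188·q_2 = (2.7815, -0.9394, -0.7998, 1.3965, -3.7469).
‖u_3‖ = 5.0248, so q_3 = (0.5536, -0.1869, -0.1592, 0.2779, -0.7457).
q_1·v_4 = (-0.5303)·4 + 0.1768·2 + 0.5303·3 + 0.5303·(-3) + (-0.3536)·1 = -2.1213; q_2·v_4 = (-0.5868)·4 + (-0.3894)·2 + (-0.2907)·3 + (-0.4662)·(-3) + (-0.4497)·1 = -3.0492; q_3·v_4 = 0.5536·4 + (-0.1869)·2 + (-0.1592)·3 + 0.2779·(-3) + (-0.7457)·1 = -0.2166.
u_4 = v_4 + 2.1213·q_1 + 3.0492·q_2 + 0.2166·q_3 = (1.2056, 1.1472, 3.2042, -3.2362, -1.2828).
‖u_4‖ = 5.0155, so q_4 = (0.2404, 0.2287, 0.6389, -0.6452, -0.2558).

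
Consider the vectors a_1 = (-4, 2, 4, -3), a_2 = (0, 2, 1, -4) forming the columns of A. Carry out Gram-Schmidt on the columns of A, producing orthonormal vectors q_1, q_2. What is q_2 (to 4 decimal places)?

q_1 = a_1/‖a_1‖ = (-4, 2, 4, -3)/6.7082 = (-0.5963, 0.2981, 0.5963, -0.4472).
r_{12} = q_1·a_2 = 2.9814.
u_2 = a_2 − 2.9814·q_1 = (1.7778, 1.1111, -0.7778, -2.6667).
‖u_2‖ = 3.4801, so q_2 = (0.5108, 0.3193, -0.2235, -0.7663).

q_2 = (0.5108, 0.3193, -0.2235, -0.7663)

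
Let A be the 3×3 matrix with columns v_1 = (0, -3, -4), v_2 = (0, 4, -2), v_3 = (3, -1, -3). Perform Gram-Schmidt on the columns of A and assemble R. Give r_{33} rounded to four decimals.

r_{33} = 3.0000

v_1 = (0, -3, -4); ‖v_1‖ = 5.0000, so e_1 = (0.0000, -0.6000, -0.8000).
e_1·v_2 = 0.0000·0 + (-0.6000)·4 + (-0.8000)·(-2) = -0.8000.
u_2 = v_2 + 0.8000·e_1 = (0.0000, 3.5200, -2.6400).
‖u_2‖ = 4.4000, so e_2 = (0.0000, 0.8000, -0.6000).
e_1·v_3 = 0.0000·3 + (-0.6000)·(-1) + (-0.8000)·(-3) = 3.0000; e_2·v_3 = 0.0000·3 + 0.8000·(-1) + (-0.6000)·(-3) = 1.0000.
u_3 = v_3 − 3.0000·e_1 − 1.0000·e_2 = (3.0000, 0.0000, 0.0000).
r_{33} = ‖u_3‖ = 3.0000.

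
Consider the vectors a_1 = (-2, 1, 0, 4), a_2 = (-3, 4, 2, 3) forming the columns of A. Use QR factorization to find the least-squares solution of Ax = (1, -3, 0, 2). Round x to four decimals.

x = (0.9936, -0.8121)

a_1 = (-2, 1, 0, 4); ‖a_1‖ = 4.5826, so q_1 = (-0.4364, 0.2182, 0.0000, 0.8729).
q_1·a_2 = (-0.4364)·(-3) + 0.2182·4 + 0.0000·2 + 0.8729·3 = 4.8008.
u_2 = a_2 − 4.8008·q_1 = (-0.9048, 2.9524, 2.0000, -1.1905).
‖u_2‖ = 3.8668, so q_2 = (-0.2340, 0.7635, 0.5172, -0.3079).
Qᵀb = (0.6547, -3.1403).
Back-substitute: x_2 = -3.1403/3.8668 = -0.8121.
x_1 = (0.6547 − 4.8008·(-0.8121))/4.5826 = 0.9936.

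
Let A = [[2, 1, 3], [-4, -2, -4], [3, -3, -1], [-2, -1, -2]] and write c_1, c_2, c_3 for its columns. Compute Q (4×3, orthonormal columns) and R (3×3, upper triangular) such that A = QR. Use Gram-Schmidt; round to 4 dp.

Q = [[0.3482, 0.2132, 0.9129], [-0.6963, -0.4264, 0.3651], [0.5222, -0.8528, 0.0000], [-0.3482, -0.2132, 0.1826]], R = [[5.7446, 0.5222, 4.0038], [0.0000, 3.8376, 3.6244], [0.0000, 0.0000, 0.9129]]

c_1 = (2, -4, 3, -2); ‖c_1‖ = 5.7446, so e_1 = (0.3482, -0.6963, 0.5222, -0.3482).
e_1·c_2 = 0.3482·1 + (-0.6963)·(-2) + 0.5222·(-3) + (-0.3482)·(-1) = 0.5222.
u_2 = c_2 − 0.5222·e_1 = (0.8182, -1.6364, -3.2727, -0.8182).
‖u_2‖ = 3.8376, so e_2 = (0.2132, -0.4264, -0.8528, -0.2132).
e_1·c_3 = 0.3482·3 + (-0.6963)·(-4) + 0.5222·(-1) + (-0.3482)·(-2) = 4.0038; e_2·c_3 = 0.2132·3 + (-0.4264)·(-4) + (-0.8528)·(-1) + (-0.2132)·(-2) = 3.6244.
u_3 = c_3 − 4.0038·e_1 − 3.6244·e_2 = (0.8333, 0.3333, 0.0000, 0.1667).
‖u_3‖ = 0.9129, so e_3 = (0.9129, 0.3651, 0.0000, 0.1826).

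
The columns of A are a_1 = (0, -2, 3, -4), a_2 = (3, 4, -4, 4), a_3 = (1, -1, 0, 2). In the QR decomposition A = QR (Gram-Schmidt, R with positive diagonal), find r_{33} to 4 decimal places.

a_1 = (0, -2, 3, -4); ‖a_1‖ = 5.3852, so e_1 = (0.0000, -0.3714, 0.5571, -0.7428).
e_1·a_2 = 0.0000·3 + (-0.3714)·4 + 0.5571·(-4) + (-0.7428)·4 = -6.6850.
u_2 = a_2 + 6.6850·e_1 = (3.0000, 1.5172, -0.2759, -0.9655).
‖u_2‖ = 3.5086, so e_2 = (0.8550, 0.4324, -0.0786, -0.2752).
e_1·a_3 = 0.0000·1 + (-0.3714)·(-1) + 0.5571·0 + (-0.7428)·2 = -1.1142; e_2·a_3 = 0.8550·1 + 0.4324·(-1) + (-0.0786)·0 + (-0.2752)·2 = -0.1278.
u_3 = a_3 + 1.1142·e_1 + 0.1278·e_2 = (1.1092, -1.3585, 0.6106, 1.1373).
r_{33} = ‖u_3‖ = 2.1777.

r_{33} = 2.1777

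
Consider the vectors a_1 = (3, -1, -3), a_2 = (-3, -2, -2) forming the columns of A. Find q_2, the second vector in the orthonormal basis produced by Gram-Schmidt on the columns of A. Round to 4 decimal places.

q_2 = (-0.6904, -0.4986, -0.5242)

a_1 = (3, -1, -3); ‖a_1‖ = 4.3589, so q_1 = (0.6882, -0.2294, -0.6882).
q_1·a_2 = 0.6882·(-3) + (-0.2294)·(-2) + (-0.6882)·(-2) = -0.2294.
u_2 = a_2 + 0.2294·q_1 = (-2.8421, -2.0526, -2.1579).
‖u_2‖ = 4.1167, so q_2 = (-0.6904, -0.4986, -0.5242).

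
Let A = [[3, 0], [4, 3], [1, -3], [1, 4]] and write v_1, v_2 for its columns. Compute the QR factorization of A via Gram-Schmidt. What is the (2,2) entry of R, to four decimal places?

r_{22} = 5.2669

v_1 = (3, 4, 1, 1); ‖v_1‖ = 5.1962, so e_1 = (0.5774, 0.7698, 0.1925, 0.1925).
e_1·v_2 = 0.5774·0 + 0.7698·3 + 0.1925·(-3) + 0.1925·4 = 2.5019.
u_2 = v_2 − 2.5019·e_1 = (-1.4444, 1.0741, -3.4815, 3.5185).
r_{22} = ‖u_2‖ = 5.2669.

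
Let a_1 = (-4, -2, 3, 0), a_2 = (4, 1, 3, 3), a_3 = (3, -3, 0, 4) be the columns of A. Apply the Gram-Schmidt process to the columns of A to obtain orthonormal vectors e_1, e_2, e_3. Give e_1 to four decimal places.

e_1 = (-0.7428, -0.3714, 0.5571, 0.0000)

a_1 = (-4, -2, 3, 0); ‖a_1‖ = 5.3852, so e_1 = (-0.7428, -0.3714, 0.5571, 0.0000).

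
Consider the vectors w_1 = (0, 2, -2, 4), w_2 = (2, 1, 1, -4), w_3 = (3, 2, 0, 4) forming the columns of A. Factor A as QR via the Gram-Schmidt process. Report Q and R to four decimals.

Q = [[0.0000, 0.5941, 0.6569], [0.4082, 0.6931, -0.2440], [-0.4082, -0.0990, 0.5818], [0.8165, -0.3961, 0.4129]], R = [[4.8990, -3.2660, 4.0825], [0.0000, 3.3665, 1.5842], [0.0000, 0.0000, 3.1343]]

w_1 = (0, 2, -2, 4); ‖w_1‖ = 4.8990, so e_1 = (0.0000, 0.4082, -0.4082, 0.8165).
e_1·w_2 = 0.0000·2 + 0.4082·1 + (-0.4082)·1 + 0.8165·(-4) = -3.2660.
u_2 = w_2 + 3.2660·e_1 = (2.0000, 2.3333, -0.3333, -1.3333).
‖u_2‖ = 3.3665, so e_2 = (0.5941, 0.6931, -0.0990, -0.3961).
e_1·w_3 = 0.0000·3 + 0.4082·2 + (-0.4082)·0 + 0.8165·4 = 4.0825; e_2·w_3 = 0.5941·3 + 0.6931·2 + (-0.0990)·0 + (-0.3961)·4 = 1.5842.
u_3 = w_3 − 4.0825·e_1 − 1.5842·e_2 = (2.0588, -0.7647, 1.8235, 1.2941).
‖u_3‖ = 3.1343, so e_3 = (0.6569, -0.2440, 0.5818, 0.4129).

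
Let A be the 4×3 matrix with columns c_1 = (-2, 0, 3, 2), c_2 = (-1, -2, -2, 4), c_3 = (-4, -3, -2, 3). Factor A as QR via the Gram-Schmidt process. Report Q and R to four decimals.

c_1 = (-2, 0, 3, 2); ‖c_1‖ = 4.1231, so q_1 = (-0.4851, 0.0000, 0.7276, 0.4851).
q_1·c_2 = (-0.4851)·(-1) + 0.0000·(-2) + 0.7276·(-2) + 0.4851·4 = 0.9701.
u_2 = c_2 − 0.9701·q_1 = (-0.5294, -2.0000, -2.7059, 3.5294).
‖u_2‖ = 4.9050, so q_2 = (-0.1079, -0.4077, -0.5517, 0.7196).
q_1·c_3 = (-0.4851)·(-4) + 0.0000·(-3) + 0.7276·(-2) + 0.4851·3 = 1.9403; q_2·c_3 = (-0.1079)·(-4) + (-0.4077)·(-3) + (-0.5517)·(-2) + 0.7196·3 = 4.9170.
u_3 = c_3 − 1.9403·q_1 − 4.9170·q_2 = (-2.5281, -0.9951, -0.6993, -1.4792).
‖u_3‖ = 3.1715, so q_3 = (-0.7971, -0.3138, -0.2205, -0.4664).

Q = [[-0.4851, -0.1079, -0.7971], [0.0000, -0.4077, -0.3138], [0.7276, -0.5517, -0.2205], [0.4851, 0.7196, -0.4664]], R = [[4.1231, 0.9701, 1.9403], [0.0000, 4.9050, 4.9170], [0.0000, 0.0000, 3.1715]]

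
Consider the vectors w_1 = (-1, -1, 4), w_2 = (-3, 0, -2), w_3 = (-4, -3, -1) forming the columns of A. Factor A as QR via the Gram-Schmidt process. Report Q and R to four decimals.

Q = [[-0.2357, -0.9619, 0.1383], [-0.2357, -0.0815, -0.9684], [0.9428, -0.2609, -0.2075]], R = [[4.2426, -1.1785, 0.7071], [0.0000, 3.4075, 4.3531], [0.0000, 0.0000, 2.5593]]

w_1 = (-1, -1, 4); ‖w_1‖ = 4.2426, so q_1 = (-0.2357, -0.2357, 0.9428).
q_1·w_2 = (-0.2357)·(-3) + (-0.2357)·0 + 0.9428·(-2) = -1.1785.
u_2 = w_2 + 1.1785·q_1 = (-3.2778, -0.2778, -0.8889).
‖u_2‖ = 3.4075, so q_2 = (-0.9619, -0.0815, -0.2609).
q_1·w_3 = (-0.2357)·(-4) + (-0.2357)·(-3) + 0.9428·(-1) = 0.7071; q_2·w_3 = (-0.9619)·(-4) + (-0.0815)·(-3) + (-0.2609)·(-1) = 4.3531.
u_3 = w_3 − 0.7071·q_1 − 4.3531·q_2 = (0.3541, -2.4785, -0.5311).
‖u_3‖ = 2.5593, so q_3 = (0.1383, -0.9684, -0.2075).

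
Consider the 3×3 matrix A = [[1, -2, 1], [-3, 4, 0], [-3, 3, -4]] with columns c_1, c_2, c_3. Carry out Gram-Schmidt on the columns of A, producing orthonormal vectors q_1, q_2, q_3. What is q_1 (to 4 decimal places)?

c_1 = (1, -3, -3); ‖c_1‖ = 4.3589, so q_1 = (0.2294, -0.6882, -0.6882).

q_1 = (0.2294, -0.6882, -0.6882)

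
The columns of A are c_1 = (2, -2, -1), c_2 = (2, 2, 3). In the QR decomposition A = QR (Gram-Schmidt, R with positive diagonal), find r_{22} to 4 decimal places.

c_1 = (2, -2, -1); ‖c_1‖ = 3.0000, so e_1 = (0.6667, -0.6667, -0.3333).
e_1·c_2 = 0.6667·2 + (-0.6667)·2 + (-0.3333)·3 = -1.0000.
u_2 = c_2 + 1.0000·e_1 = (2.6667, 1.3333, 2.6667).
r_{22} = ‖u_2‖ = 4.0000.

r_{22} = 4.0000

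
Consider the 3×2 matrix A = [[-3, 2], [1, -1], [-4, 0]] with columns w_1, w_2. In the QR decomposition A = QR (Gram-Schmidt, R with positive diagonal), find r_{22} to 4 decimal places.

w_1 = (-3, 1, -4); ‖w_1‖ = 5.0990, so q_1 = (-0.5883, 0.1961, -0.7845).
q_1·w_2 = (-0.5883)·2 + 0.1961·(-1) + (-0.7845)·0 = -1.3728.
u_2 = w_2 + 1.3728·q_1 = (1.1923, -0.7308, -1.0769).
r_{22} = ‖u_2‖ = 1.7650.

r_{22} = 1.7650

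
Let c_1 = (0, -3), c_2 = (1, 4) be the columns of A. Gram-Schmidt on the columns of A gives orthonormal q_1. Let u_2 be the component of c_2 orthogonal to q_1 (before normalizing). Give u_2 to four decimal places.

u_2 = (1.0000, 0.0000)

q_1 = c_1/‖c_1‖ = (0, -3)/3.0000 = (0.0000, -1.0000).
r_{12} = q_1·c_2 = -4.0000.
u_2 = c_2 + 4.0000·q_1 = (1.0000, 0.0000).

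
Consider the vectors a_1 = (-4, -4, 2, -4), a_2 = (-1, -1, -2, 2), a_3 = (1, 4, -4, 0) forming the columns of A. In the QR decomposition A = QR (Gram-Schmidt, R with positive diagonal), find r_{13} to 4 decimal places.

r_{13} = -3.8829

a_1 = (-4, -4, 2, -4); ‖a_1‖ = 7.2111, so q_1 = (-0.5547, -0.5547, 0.2774, -0.5547).
r_{13} = q_1·a_3 = -3.8829.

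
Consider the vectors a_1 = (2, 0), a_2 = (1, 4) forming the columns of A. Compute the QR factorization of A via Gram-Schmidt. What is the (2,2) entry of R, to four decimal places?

r_{22} = 4.0000

q_1 = a_1/‖a_1‖ = (2, 0)/2.0000 = (1.0000, 0.0000).
r_{12} = q_1·a_2 = 1.0000.
u_2 = a_2 − 1.0000·q_1 = (0.0000, 4.0000).
r_{22} = ‖u_2‖ = 4.0000.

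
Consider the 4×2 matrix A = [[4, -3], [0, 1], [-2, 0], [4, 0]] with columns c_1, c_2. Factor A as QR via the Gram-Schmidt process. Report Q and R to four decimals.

Q = [[0.6667, -0.6804], [0.0000, 0.4082], [-0.3333, -0.2722], [0.6667, 0.5443]], R = [[6.0000, -2.0000], [0.0000, 2.4495]]

e_1 = c_1/‖c_1‖ = (4, 0, -2, 4)/6.0000 = (0.6667, 0.0000, -0.3333, 0.6667).
r_{12} = e_1·c_2 = -2.0000.
u_2 = c_2 + 2.0000·e_1 = (-1.6667, 1.0000, -0.6667, 1.3333).
‖u_2‖ = 2.4495, so e_2 = (-0.6804, 0.4082, -0.2722, 0.5443).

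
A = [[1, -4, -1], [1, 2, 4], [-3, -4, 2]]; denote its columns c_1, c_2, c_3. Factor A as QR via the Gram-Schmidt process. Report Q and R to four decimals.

e_1 = c_1/‖c_1‖ = (1, 1, -3)/3.3166 = (0.3015, 0.3015, -0.9045).
r_{12} = e_1·c_2 = 3.0151.
u_2 = c_2 − 3.0151·e_1 = (-4.9091, 1.0909, -1.2727).
‖u_2‖ = 5.1874, so e_2 = (-0.9463, 0.2103, -0.2453).
r_{13} = e_1·c_3 = -0.9045; r_{23} = e_2·c_3 = 1.2968.
u_3 = c_3 + 0.9045·e_1 − 1.2968·e_2 = (0.5000, 4.0000, 1.5000).
‖u_3‖ = 4.3012, so e_3 = (0.1162, 0.9300, 0.3487).

Q = [[0.3015, -0.9463, 0.1162], [0.3015, 0.2103, 0.9300], [-0.9045, -0.2453, 0.3487]], R = [[3.3166, 3.0151, -0.9045], [0.0000, 5.1874, 1.2968], [0.0000, 0.0000, 4.3012]]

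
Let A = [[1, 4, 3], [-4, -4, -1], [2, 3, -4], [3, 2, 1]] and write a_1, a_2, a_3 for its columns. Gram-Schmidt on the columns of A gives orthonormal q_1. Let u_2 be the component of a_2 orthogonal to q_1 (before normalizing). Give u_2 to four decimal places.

u_2 = (2.9333, 0.2667, 0.8667, -1.2000)

q_1 = a_1/‖a_1‖ = (1, -4, 2, 3)/5.4772 = (0.1826, -0.7303, 0.3651, 0.5477).
r_{12} = q_1·a_2 = 5.8424.
u_2 = a_2 − 5.8424·q_1 = (2.9333, 0.2667, 0.8667, -1.2000).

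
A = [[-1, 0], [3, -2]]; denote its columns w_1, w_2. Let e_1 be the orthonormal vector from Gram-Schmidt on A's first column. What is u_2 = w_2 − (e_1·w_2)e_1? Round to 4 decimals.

u_2 = (-0.6000, -0.2000)

e_1 = w_1/‖w_1‖ = (-1, 3)/3.1623 = (-0.3162, 0.9487).
r_{12} = e_1·w_2 = -1.8974.
u_2 = w_2 + 1.8974·e_1 = (-0.6000, -0.2000).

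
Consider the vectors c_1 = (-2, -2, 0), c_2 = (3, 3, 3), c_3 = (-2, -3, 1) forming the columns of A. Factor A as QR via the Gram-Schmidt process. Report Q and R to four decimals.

q_1 = c_1/‖c_1‖ = (-2, -2, 0)/2.8284 = (-0.7071, -0.7071, 0.0000).
r_{12} = q_1·c_2 = -4.2426.
u_2 = c_2 + 4.2426·q_1 = (0.0000, 0.0000, 3.0000).
‖u_2‖ = 3.0000, so q_2 = (0.0000, 0.0000, 1.0000).
r_{13} = q_1·c_3 = 3.5355; r_{23} = q_2·c_3 = 1.0000.
u_3 = c_3 − 3.5355·q_1 − 1.0000·q_2 = (0.5000, -0.5000, 0.0000).
‖u_3‖ = 0.7071, so q_3 = (0.7071, -0.7071, 0.0000).

Q = [[-0.7071, 0.0000, 0.7071], [-0.7071, 0.0000, -0.7071], [0.0000, 1.0000, 0.0000]], R = [[2.8284, -4.2426, 3.5355], [0.0000, 3.0000, 1.0000], [0.0000, 0.0000, 0.7071]]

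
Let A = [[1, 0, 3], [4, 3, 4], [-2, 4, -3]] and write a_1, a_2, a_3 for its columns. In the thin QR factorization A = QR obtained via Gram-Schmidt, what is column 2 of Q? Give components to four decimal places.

e_2 = (-0.0387, 0.4546, 0.8899)

a_1 = (1, 4, -2); ‖a_1‖ = 4.5826, so e_1 = (0.2182, 0.8729, -0.4364).
e_1·a_2 = 0.2182·0 + 0.8729·3 + (-0.4364)·4 = 0.8729.
u_2 = a_2 − 0.8729·e_1 = (-0.1905, 2.2381, 4.3810).
‖u_2‖ = 4.9232, so e_2 = (-0.0387, 0.4546, 0.8899).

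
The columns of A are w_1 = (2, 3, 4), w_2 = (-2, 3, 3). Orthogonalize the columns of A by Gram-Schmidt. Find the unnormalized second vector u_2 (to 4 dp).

w_1 = (2, 3, 4); ‖w_1‖ = 5.3852, so q_1 = (0.3714, 0.5571, 0.7428).
q_1·w_2 = 0.3714·(-2) + 0.5571·3 + 0.7428·3 = 3.1568.
u_2 = w_2 − 3.1568·q_1 = (-3.1724, 1.2414, 0.6552).

u_2 = (-3.1724, 1.2414, 0.6552)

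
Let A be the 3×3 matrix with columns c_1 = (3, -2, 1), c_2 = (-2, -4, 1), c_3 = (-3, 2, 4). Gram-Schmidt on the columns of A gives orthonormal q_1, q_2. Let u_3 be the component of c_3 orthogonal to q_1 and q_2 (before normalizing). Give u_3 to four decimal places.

c_1 = (3, -2, 1); ‖c_1‖ = 3.7417, so q_1 = (0.8018, -0.5345, 0.2673).
q_1·c_2 = 0.8018·(-2) + (-0.5345)·(-4) + 0.2673·1 = 0.8018.
u_2 = c_2 − 0.8018·q_1 = (-2.6429, -3.5714, 0.7857).
‖u_2‖ = 4.5119, so q_2 = (-0.5858, -0.7916, 0.1741).
q_1·c_3 = 0.8018·(-3) + (-0.5345)·2 + 0.2673·4 = -2.4054; q_2·c_3 = (-0.5858)·(-3) + (-0.7916)·2 + 0.1741·4 = 0.8707.
u_3 = c_3 + 2.4054·q_1 − 0.8707·q_2 = (-0.5614, 1.4035, 4.4912).

u_3 = (-0.5614, 1.4035, 4.4912)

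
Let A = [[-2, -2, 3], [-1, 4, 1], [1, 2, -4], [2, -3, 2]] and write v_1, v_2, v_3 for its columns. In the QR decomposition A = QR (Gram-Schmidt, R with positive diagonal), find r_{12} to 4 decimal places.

v_1 = (-2, -1, 1, 2); ‖v_1‖ = 3.1623, so q_1 = (-0.6325, -0.3162, 0.3162, 0.6325).
r_{12} = q_1·v_2 = -1.2649.

r_{12} = -1.2649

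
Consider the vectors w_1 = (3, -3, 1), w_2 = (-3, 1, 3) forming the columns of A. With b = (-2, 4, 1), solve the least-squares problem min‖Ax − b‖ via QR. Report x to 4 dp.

w_1 = (3, -3, 1); ‖w_1‖ = 4.3589, so q_1 = (0.6882, -0.6882, 0.2294).
q_1·w_2 = 0.6882·(-3) + (-0.6882)·1 + 0.2294·3 = -2.0647.
u_2 = w_2 + 2.0647·q_1 = (-1.5789, -0.4211, 3.4737).
‖u_2‖ = 3.8389, so q_2 = (-0.4113, -0.1097, 0.9049).
Qᵀb = (-3.9001, 1.2888).
Back-substitute: x_2 = 1.2888/3.8389 = 0.3357.
x_1 = (-3.9001 + 2.0647·0.3357)/4.3589 = -0.7357.

x = (-0.7357, 0.3357)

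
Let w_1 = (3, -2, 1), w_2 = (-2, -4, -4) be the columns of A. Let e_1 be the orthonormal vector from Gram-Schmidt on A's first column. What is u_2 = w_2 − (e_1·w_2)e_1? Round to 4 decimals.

u_2 = (-1.5714, -4.2857, -3.8571)

w_1 = (3, -2, 1); ‖w_1‖ = 3.7417, so e_1 = (0.8018, -0.5345, 0.2673).
e_1·w_2 = 0.8018·(-2) + (-0.5345)·(-4) + 0.2673·(-4) = -0.5345.
u_2 = w_2 + 0.5345·e_1 = (-1.5714, -4.2857, -3.8571).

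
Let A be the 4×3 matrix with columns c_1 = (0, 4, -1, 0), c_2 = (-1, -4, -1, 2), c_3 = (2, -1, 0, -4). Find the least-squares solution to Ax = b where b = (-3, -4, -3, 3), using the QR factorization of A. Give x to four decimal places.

q_1 = c_1/‖c_1‖ = (0, 4, -1, 0)/4.1231 = (0.0000, 0.9701, -0.2425, 0.0000).
r_{12} = q_1·c_2 = -3.6380.
u_2 = c_2 + 3.6380·q_1 = (-1.0000, -0.4706, -1.8824, 2.0000).
‖u_2‖ = 2.9605, so q_2 = (-0.3378, -0.1590, -0.6358, 0.6756).
r_{13} = q_1·c_3 = -0.9701; r_{23} = q_2·c_3 = -3.2188.
u_3 = c_3 + 0.9701·q_1 + 3.2188·q_2 = (0.9128, -0.5705, -2.2819, -1.8255).
‖u_3‖ = 3.1142, so q_3 = (0.2931, -0.1832, -0.7327, -0.5862).
Qᵀb = (-3.1530, 5.5833, 0.2931).
Back-substitute: x_3 = 0.2931/3.1142 = 0.0941.
x_2 = (5.5833 + 3.2188·0.0941)/2.9605 = 1.9882.
x_1 = (-3.1530 + 3.6380·1.9882 + 0.9701·0.0941)/4.1231 = 1.0118.

x = (1.0118, 1.9882, 0.0941)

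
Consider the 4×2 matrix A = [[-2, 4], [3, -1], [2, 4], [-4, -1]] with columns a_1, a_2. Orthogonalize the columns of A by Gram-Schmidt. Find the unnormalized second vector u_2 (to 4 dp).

a_1 = (-2, 3, 2, -4); ‖a_1‖ = 5.7446, so q_1 = (-0.3482, 0.5222, 0.3482, -0.6963).
q_1·a_2 = (-0.3482)·4 + 0.5222·(-1) + 0.3482·4 + (-0.6963)·(-1) = 0.1741.
u_2 = a_2 − 0.1741·q_1 = (4.0606, -1.0909, 3.9394, -0.8788).

u_2 = (4.0606, -1.0909, 3.9394, -0.8788)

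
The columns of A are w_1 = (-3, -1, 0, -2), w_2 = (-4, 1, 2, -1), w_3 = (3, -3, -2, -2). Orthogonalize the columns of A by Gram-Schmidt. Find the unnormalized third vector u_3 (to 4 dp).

u_3 = (0.7194, -0.2014, 1.0504, -0.9784)

q_1 = w_1/‖w_1‖ = (-3, -1, 0, -2)/3.7417 = (-0.8018, -0.2673, 0.0000, -0.5345).
r_{12} = q_1·w_2 = 3.4744.
u_2 = w_2 − 3.4744·q_1 = (-1.2143, 1.9286, 2.0000, 0.8571).
‖u_2‖ = 3.1510, so q_2 = (-0.3854, 0.6121, 0.6347, 0.2720).
r_{13} = q_1·w_3 = -0.5345; r_{23} = q_2·w_3 = -4.8058.
u_3 = w_3 + 0.5345·q_1 + 4.8058·q_2 = (0.7194, -0.2014, 1.0504, -0.9784).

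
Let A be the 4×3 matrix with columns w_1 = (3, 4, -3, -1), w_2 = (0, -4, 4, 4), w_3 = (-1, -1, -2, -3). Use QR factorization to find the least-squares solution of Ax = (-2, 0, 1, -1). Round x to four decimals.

x = (-0.9006, -0.7661, -0.4971)

e_1 = w_1/‖w_1‖ = (3, 4, -3, -1)/5.9161 = (0.5071, 0.6761, -0.5071, -0.1690).
r_{12} = e_1·w_2 = -5.4090.
u_2 = w_2 + 5.4090·e_1 = (2.7429, -0.3429, 1.2571, 3.0857).
‖u_2‖ = 4.3293, so e_2 = (0.6336, -0.0792, 0.2904, 0.7128).
r_{13} = e_1·w_3 = 0.3381; r_{23} = e_2·w_3 = -3.2734.
u_3 = w_3 − 0.3381·e_1 + 3.2734·e_2 = (0.9024, -1.4878, -0.8780, -0.6098).
‖u_3‖ = 2.0422, so e_3 = (0.4419, -0.7285, -0.4299, -0.2986).
Qᵀb = (-1.3522, -1.6895, -1.0151).
Back-substitute: x_3 = -1.0151/2.0422 = -0.4971.
x_2 = (-1.6895 + 3.2734·(-0.4971))/4.3293 = -0.7661.
x_1 = (-1.3522 + 5.4090·(-0.7661) − 0.3381·(-0.4971))/5.9161 = -0.9006.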